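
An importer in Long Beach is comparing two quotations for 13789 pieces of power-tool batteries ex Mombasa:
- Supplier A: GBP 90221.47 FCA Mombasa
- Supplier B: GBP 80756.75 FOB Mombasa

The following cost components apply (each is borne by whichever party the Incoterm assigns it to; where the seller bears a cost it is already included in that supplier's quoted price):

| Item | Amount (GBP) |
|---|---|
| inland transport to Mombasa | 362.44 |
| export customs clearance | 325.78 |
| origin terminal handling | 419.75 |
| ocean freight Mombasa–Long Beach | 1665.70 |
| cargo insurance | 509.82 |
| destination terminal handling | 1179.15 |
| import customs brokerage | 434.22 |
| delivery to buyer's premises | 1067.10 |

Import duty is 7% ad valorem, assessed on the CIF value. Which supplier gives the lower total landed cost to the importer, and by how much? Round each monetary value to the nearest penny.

Supplier A (FCA):
CIF value = FCA price + origin terminal + freight + insurance = 90221.47 + 419.75 + 1665.70 + 509.82 = 92816.74
Import duty = 92816.74 × 7% = 6497.17
Buyer bears (A): 419.75 + 1665.70 + 509.82 + 1179.15 + 434.22 + 1067.10 = 5275.74
Landed cost (A) = invoice 90221.47 + 5275.74 + duty 6497.17 = 101994.38
Supplier B (FOB):
CIF value = FOB price + freight + insurance = 80756.75 + 1665.70 + 509.82 = 82932.27
Import duty = 82932.27 × 7% = 5805.26
Buyer bears (B): 1665.70 + 509.82 + 1179.15 + 434.22 + 1067.10 = 4855.99
Landed cost (B) = invoice 80756.75 + 4855.99 + duty 5805.26 = 91418.00
Difference = |101994.38 − 91418.00| = 10576.38

Supplier B is cheaper by GBP 10576.38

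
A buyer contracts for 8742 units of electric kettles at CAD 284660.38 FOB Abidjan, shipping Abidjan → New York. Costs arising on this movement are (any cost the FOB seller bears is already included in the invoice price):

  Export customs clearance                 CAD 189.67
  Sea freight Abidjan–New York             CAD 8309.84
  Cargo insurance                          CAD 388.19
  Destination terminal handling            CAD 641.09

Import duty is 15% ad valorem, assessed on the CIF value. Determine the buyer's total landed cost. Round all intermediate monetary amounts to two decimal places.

Total landed cost: CAD 338003.26

FOB: the seller bears costs until goods are on board at the origin port; the buyer bears freight, insurance and all costs thereafter.
Already in the invoice (seller's account under FOB): export clearance — exclude.
CIF value = FOB price + freight + insurance = 284660.38 + 8309.84 + 388.19 = 293358.41
Import duty = 293358.41 × 15% = 44003.76
Buyer bears: freight 8309.84 + insurance 388.19 + destination terminal 641.09 + duty 44003.76 = 53342.88
Landed cost = invoice 284660.38 + 53342.88 = 338003.26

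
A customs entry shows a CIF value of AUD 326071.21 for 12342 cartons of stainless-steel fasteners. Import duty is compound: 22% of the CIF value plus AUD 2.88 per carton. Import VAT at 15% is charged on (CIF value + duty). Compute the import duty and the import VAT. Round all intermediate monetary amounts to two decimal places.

Import duty: AUD 107280.63; import VAT: AUD 65002.78

Ad valorem component: 326071.21 × 22% = 71735.67
Specific component: 12342 × 2.88 = 35544.96
Import duty = 71735.67 + 35544.96 = 107280.63
VAT base = CIF + duty = 326071.21 + 107280.63 = 433351.84
Import VAT = 433351.84 × 15% = 65002.78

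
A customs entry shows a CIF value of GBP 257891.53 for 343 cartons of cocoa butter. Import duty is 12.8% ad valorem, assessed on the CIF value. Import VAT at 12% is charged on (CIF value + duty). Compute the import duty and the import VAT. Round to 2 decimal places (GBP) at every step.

Import duty: GBP 33010.12; import VAT: GBP 34908.20

Import duty = 257891.53 × 12.8% = 33010.12
VAT base = CIF + duty = 257891.53 + 33010.12 = 290901.65
Import VAT = 290901.65 × 12% = 34908.20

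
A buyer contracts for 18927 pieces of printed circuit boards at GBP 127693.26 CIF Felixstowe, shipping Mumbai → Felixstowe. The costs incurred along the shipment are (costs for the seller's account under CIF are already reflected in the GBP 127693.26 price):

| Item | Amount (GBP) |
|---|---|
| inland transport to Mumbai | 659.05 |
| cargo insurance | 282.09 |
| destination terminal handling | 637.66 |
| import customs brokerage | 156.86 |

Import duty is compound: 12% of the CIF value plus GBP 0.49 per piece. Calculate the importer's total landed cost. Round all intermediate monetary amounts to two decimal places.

Total landed cost: GBP 153085.20

CIF: the seller pays costs through ocean freight and marine insurance to the destination port.
Already in the invoice (seller's account under CIF): inland to port, insurance — exclude.
The CIF price already equals the CIF value: 127693.26
Ad valorem component: 127693.26 × 12% = 15323.19
Specific component: 18927 × 0.49 = 9274.23
Import duty = 15323.19 + 9274.23 = 24597.42
Buyer bears: destination terminal 637.66 + brokerage 156.86 + duty 24597.42 = 25391.94
Landed cost = invoice 127693.26 + 25391.94 = 153085.20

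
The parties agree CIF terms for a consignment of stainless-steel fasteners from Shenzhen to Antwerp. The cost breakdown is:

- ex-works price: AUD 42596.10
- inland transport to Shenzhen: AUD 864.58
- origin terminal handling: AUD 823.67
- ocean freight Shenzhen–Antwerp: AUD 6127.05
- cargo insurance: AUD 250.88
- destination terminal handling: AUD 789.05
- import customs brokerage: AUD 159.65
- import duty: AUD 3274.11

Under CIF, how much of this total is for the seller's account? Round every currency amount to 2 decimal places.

CIF: the seller pays costs through ocean freight and marine insurance to the destination port.
Seller's account: goods 42596.10 + inland to port 864.58 + origin terminal 823.67 + freight 6127.05 + insurance 250.88 = 50662.28
Buyer's account: destination terminal 789.05 + brokerage 159.65 + duty 3274.11 = 4222.81

Seller's account: AUD 50662.28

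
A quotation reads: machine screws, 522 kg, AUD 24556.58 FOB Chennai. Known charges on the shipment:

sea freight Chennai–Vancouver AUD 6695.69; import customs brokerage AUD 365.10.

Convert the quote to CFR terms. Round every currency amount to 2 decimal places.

CFR price: AUD 31252.27

Not relevant to the conversion: brokerage — on the buyer under both terms; not part of either seller's price.
From FOB to CFR, the seller additionally bears: freight.
CFR price = 24556.58 + 6695.69 = 31252.27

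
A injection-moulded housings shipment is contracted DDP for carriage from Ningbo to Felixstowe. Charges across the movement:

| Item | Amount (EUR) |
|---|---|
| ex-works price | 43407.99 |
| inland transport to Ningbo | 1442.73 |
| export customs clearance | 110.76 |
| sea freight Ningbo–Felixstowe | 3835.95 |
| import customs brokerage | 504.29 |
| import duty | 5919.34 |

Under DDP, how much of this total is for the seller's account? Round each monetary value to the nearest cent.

Seller's account: EUR 55221.06

DDP: the seller bears all costs including import duty.
Seller's account: goods 43407.99 + inland to port 1442.73 + export clearance 110.76 + freight 3835.95 + brokerage 504.29 + duty 5919.34 = 55221.06
Buyer's account: 0.00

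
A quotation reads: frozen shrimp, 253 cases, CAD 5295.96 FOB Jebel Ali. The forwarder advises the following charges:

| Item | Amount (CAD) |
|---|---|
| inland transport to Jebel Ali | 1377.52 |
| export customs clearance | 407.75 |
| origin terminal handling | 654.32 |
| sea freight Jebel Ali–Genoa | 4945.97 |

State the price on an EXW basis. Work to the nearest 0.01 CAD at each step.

Not relevant to the conversion: freight — on the buyer under both terms; not part of either seller's price.
From FOB to EXW, the seller no longer bears: inland to port, export clearance, origin terminal.
EXW price = 5295.96 − 1377.52 − 407.75 − 654.32 = 2856.37

EXW price: CAD 2856.37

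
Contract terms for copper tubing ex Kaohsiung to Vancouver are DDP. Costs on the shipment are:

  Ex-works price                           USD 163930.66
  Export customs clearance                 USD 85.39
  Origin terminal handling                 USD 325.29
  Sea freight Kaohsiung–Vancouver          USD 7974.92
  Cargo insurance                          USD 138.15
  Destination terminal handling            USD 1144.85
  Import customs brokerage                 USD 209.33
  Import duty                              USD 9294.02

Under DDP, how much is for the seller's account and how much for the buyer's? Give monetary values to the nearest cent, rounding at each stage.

Seller: USD 183102.61; buyer: USD 0.00

DDP: the seller bears all costs including import duty.
Seller's account: goods 163930.66 + export clearance 85.39 + origin terminal 325.29 + freight 7974.92 + insurance 138.15 + destination terminal 1144.85 + brokerage 209.33 + duty 9294.02 = 183102.61
Buyer's account: 0.00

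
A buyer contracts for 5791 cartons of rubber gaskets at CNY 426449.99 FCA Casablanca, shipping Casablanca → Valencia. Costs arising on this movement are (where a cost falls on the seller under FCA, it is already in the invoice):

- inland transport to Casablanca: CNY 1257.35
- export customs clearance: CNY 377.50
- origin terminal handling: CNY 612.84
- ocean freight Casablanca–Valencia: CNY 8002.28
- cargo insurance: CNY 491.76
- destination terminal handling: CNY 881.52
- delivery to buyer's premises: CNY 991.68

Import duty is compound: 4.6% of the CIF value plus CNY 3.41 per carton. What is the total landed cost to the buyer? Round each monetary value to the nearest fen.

FCA: the seller delivers export-cleared goods to the carrier; the buyer bears costs from that point.
Already in the invoice (seller's account under FCA): inland to port, export clearance — exclude.
CIF value = FCA price + origin terminal + freight + insurance = 426449.99 + 612.84 + 8002.28 + 491.76 = 435556.87
Ad valorem component: 435556.87 × 4.6% = 20035.62
Specific component: 5791 × 3.41 = 19747.31
Import duty = 20035.62 + 19747.31 = 39782.93
Buyer bears: origin terminal 612.84 + freight 8002.28 + insurance 491.76 + destination terminal 881.52 + delivery 991.68 + duty 39782.93 = 50763.01
Landed cost = invoice 426449.99 + 50763.01 = 477213.00

Total landed cost: CNY 477213.00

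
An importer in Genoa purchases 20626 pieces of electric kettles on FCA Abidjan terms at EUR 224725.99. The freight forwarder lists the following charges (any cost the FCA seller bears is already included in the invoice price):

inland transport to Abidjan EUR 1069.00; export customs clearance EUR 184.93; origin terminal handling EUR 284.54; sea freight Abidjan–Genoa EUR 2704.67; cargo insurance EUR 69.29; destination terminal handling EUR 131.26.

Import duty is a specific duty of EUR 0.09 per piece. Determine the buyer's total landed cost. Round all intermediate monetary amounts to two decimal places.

Total landed cost: EUR 229772.09

FCA: the seller delivers export-cleared goods to the carrier; the buyer bears costs from that point.
Already in the invoice (seller's account under FCA): inland to port, export clearance — exclude.
CIF value = FCA price + origin terminal + freight + insurance = 224725.99 + 284.54 + 2704.67 + 69.29 = 227784.49
Import duty = 20626 × 0.09 = 1856.34
Buyer bears: origin terminal 284.54 + freight 2704.67 + insurance 69.29 + destination terminal 131.26 + duty 1856.34 = 5046.10
Landed cost = invoice 224725.99 + 5046.10 = 229772.09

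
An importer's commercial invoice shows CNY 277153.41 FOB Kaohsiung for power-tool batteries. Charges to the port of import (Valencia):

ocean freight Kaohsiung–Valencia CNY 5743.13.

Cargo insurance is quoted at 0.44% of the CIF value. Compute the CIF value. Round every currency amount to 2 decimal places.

CIF value: CNY 284146.79

Let C be the CIF value. C = FOB price + freight + 0.44% × C
C − 0.44% × C = 277153.41 + 5743.13
0.9956 × C = 282896.54
C = 282896.54 / 0.9956 = 284146.79
Insurance premium = 0.44% × 284146.79 = 1250.25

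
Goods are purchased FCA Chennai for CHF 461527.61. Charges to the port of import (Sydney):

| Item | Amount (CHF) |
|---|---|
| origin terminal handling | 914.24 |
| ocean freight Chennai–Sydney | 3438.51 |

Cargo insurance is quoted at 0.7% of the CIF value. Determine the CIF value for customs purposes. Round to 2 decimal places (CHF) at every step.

CIF value: CHF 469164.51

Let C be the CIF value. C = FCA price + pre-shipment costs + freight + 0.7% × C
C − 0.7% × C = 461527.61 + 914.24 + 3438.51
0.993 × C = 465880.36
C = 465880.36 / 0.993 = 469164.51
Insurance premium = 0.7% × 469164.51 = 3284.15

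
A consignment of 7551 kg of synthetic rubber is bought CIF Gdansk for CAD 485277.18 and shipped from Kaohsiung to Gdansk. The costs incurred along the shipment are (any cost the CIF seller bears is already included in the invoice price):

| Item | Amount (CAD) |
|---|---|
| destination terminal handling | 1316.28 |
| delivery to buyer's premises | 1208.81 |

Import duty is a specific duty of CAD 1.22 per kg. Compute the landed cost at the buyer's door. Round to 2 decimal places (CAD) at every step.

CIF: the seller pays costs through ocean freight and marine insurance to the destination port.
The CIF price already equals the CIF value: 485277.18
Import duty = 7551 × 1.22 = 9212.22
Buyer bears: destination terminal 1316.28 + delivery 1208.81 + duty 9212.22 = 11737.31
Landed cost = invoice 485277.18 + 11737.31 = 497014.49

Total landed cost: CAD 497014.49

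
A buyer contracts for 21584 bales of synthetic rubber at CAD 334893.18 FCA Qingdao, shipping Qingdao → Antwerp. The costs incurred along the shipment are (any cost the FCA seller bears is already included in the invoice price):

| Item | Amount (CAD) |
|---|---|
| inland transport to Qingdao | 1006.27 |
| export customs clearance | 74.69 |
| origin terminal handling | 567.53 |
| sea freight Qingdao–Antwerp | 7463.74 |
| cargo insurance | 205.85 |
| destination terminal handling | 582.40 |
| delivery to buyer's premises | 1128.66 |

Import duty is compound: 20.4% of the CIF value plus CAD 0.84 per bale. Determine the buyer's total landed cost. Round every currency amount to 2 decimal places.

Total landed cost: CAD 432970.50

FCA: the seller delivers export-cleared goods to the carrier; the buyer bears costs from that point.
Already in the invoice (seller's account under FCA): inland to port, export clearance — exclude.
CIF value = FCA price + origin terminal + freight + insurance = 334893.18 + 567.53 + 7463.74 + 205.85 = 343130.30
Ad valorem component: 343130.30 × 20.4% = 69998.58
Specific component: 21584 × 0.84 = 18130.56
Import duty = 69998.58 + 18130.56 = 88129.14
Buyer bears: origin terminal 567.53 + freight 7463.74 + insurance 205.85 + destination terminal 582.40 + delivery 1128.66 + duty 88129.14 = 98077.32
Landed cost = invoice 334893.18 + 98077.32 = 432970.50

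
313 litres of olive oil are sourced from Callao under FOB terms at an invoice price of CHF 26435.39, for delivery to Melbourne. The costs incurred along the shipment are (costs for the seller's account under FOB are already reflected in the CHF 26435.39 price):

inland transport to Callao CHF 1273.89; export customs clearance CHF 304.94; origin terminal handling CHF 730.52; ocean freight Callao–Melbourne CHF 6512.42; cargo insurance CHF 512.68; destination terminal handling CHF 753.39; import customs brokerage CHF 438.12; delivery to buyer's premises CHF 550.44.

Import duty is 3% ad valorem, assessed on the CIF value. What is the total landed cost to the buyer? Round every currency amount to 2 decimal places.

Total landed cost: CHF 36206.25

FOB: the seller bears costs until goods are on board at the origin port; the buyer bears freight, insurance and all costs thereafter.
Already in the invoice (seller's account under FOB): inland to port, export clearance, origin terminal — exclude.
CIF value = FOB price + freight + insurance = 26435.39 + 6512.42 + 512.68 = 33460.49
Import duty = 33460.49 × 3% = 1003.81
Buyer bears: freight 6512.42 + insurance 512.68 + destination terminal 753.39 + brokerage 438.12 + delivery 550.44 + duty 1003.81 = 9770.86
Landed cost = invoice 26435.39 + 9770.86 = 36206.25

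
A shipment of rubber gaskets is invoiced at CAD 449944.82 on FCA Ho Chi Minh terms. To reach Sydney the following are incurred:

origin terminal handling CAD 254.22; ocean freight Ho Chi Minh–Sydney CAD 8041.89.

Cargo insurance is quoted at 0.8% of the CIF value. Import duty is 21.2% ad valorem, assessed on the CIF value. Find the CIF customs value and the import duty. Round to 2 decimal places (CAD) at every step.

CIF value: CAD 461936.42; import duty: CAD 97930.52

Let C be the CIF value. C = FCA price + pre-shipment costs + freight + 0.8% × C
C − 0.8% × C = 449944.82 + 254.22 + 8041.89
0.992 × C = 458240.93
C = 458240.93 / 0.992 = 461936.42
Insurance premium = 0.8% × 461936.42 = 3695.49
Import duty = 461936.42 × 21.2% = 97930.52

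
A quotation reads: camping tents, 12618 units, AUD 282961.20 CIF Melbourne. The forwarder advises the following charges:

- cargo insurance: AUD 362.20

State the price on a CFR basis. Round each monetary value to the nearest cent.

From CIF to CFR, the seller no longer bears: insurance.
CFR price = 282961.20 − 362.20 = 282599.00

CFR price: AUD 282599.00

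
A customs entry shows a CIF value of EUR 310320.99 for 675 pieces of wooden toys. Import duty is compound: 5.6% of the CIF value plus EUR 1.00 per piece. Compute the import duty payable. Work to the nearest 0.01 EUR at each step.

Import duty: EUR 18052.98

Ad valorem component: 310320.99 × 5.6% = 17377.98
Specific component: 675 × 1.00 = 675.00
Import duty = 17377.98 + 675.00 = 18052.98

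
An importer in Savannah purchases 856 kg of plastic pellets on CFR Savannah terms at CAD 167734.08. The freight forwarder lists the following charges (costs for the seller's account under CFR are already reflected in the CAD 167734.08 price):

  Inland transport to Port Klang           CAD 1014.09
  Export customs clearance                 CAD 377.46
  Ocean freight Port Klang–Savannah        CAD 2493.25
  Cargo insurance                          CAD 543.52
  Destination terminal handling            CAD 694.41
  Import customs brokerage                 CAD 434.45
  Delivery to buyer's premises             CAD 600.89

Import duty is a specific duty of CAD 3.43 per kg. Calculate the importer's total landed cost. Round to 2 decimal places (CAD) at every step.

CFR: the seller pays costs through ocean freight to the destination port, but not insurance.
Already in the invoice (seller's account under CFR): inland to port, export clearance, freight — exclude.
CIF value = CFR price + insurance = 167734.08 + 543.52 = 168277.60
Import duty = 856 × 3.43 = 2936.08
Buyer bears: insurance 543.52 + destination terminal 694.41 + brokerage 434.45 + delivery 600.89 + duty 2936.08 = 5209.35
Landed cost = invoice 167734.08 + 5209.35 = 172943.43

Total landed cost: CAD 172943.43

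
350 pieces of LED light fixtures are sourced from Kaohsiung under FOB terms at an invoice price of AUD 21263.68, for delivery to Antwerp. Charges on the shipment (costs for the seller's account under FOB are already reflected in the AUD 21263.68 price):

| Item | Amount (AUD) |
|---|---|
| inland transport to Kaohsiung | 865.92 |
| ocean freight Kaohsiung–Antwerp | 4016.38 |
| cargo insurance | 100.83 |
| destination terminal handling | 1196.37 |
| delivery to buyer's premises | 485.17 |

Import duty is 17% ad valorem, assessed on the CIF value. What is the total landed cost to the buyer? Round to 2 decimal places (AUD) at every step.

FOB: the seller bears costs until goods are on board at the origin port; the buyer bears freight, insurance and all costs thereafter.
Already in the invoice (seller's account under FOB): inland to port — exclude.
CIF value = FOB price + freight + insurance = 21263.68 + 4016.38 + 100.83 = 25380.89
Import duty = 25380.89 × 17% = 4314.75
Buyer bears: freight 4016.38 + insurance 100.83 + destination terminal 1196.37 + delivery 485.17 + duty 4314.75 = 10113.50
Landed cost = invoice 21263.68 + 10113.50 = 31377.18

Total landed cost: AUD 31377.18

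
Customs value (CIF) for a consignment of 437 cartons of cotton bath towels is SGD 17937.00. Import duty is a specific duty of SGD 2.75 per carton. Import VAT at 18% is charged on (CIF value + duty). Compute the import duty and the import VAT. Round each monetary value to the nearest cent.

Import duty: SGD 1201.75; import VAT: SGD 3444.98

Import duty = 437 × 2.75 = 1201.75
VAT base = CIF + duty = 17937.00 + 1201.75 = 19138.75
Import VAT = 19138.75 × 18% = 3444.98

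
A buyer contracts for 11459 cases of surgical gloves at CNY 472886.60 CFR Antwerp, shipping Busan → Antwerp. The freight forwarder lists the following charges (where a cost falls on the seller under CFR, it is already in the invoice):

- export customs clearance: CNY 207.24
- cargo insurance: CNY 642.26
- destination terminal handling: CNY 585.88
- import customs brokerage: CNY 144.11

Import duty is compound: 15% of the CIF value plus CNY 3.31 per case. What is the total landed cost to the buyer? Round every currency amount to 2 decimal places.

CFR: the seller pays costs through ocean freight to the destination port, but not insurance.
Already in the invoice (seller's account under CFR): export clearance — exclude.
CIF value = CFR price + insurance = 472886.60 + 642.26 = 473528.86
Ad valorem component: 473528.86 × 15% = 71029.33
Specific component: 11459 × 3.31 = 37929.29
Import duty = 71029.33 + 37929.29 = 108958.62
Buyer bears: insurance 642.26 + destination terminal 585.88 + brokerage 144.11 + duty 108958.62 = 110330.87
Landed cost = invoice 472886.60 + 110330.87 = 583217.47

Total landed cost: CNY 583217.47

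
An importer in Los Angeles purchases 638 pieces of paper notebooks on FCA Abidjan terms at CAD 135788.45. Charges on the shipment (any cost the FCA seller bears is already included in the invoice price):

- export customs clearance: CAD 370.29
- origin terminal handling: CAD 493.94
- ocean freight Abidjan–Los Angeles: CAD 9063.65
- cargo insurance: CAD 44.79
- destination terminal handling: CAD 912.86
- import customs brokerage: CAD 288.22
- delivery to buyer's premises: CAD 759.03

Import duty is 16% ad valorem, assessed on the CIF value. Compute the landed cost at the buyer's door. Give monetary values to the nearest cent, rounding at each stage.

Total landed cost: CAD 170613.47

FCA: the seller delivers export-cleared goods to the carrier; the buyer bears costs from that point.
Already in the invoice (seller's account under FCA): export clearance — exclude.
CIF value = FCA price + origin terminal + freight + insurance = 135788.45 + 493.94 + 9063.65 + 44.79 = 145390.83
Import duty = 145390.83 × 16% = 23262.53
Buyer bears: origin terminal 493.94 + freight 9063.65 + insurance 44.79 + destination terminal 912.86 + brokerage 288.22 + delivery 759.03 + duty 23262.53 = 34825.02
Landed cost = invoice 135788.45 + 34825.02 = 170613.47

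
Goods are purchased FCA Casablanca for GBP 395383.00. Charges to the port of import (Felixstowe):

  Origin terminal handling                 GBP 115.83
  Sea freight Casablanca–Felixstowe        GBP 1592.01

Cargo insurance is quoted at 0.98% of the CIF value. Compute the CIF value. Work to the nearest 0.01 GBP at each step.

Let C be the CIF value. C = FCA price + pre-shipment costs + freight + 0.98% × C
C − 0.98% × C = 395383.00 + 115.83 + 1592.01
0.9902 × C = 397090.84
C = 397090.84 / 0.9902 = 401020.84
Insurance premium = 0.98% × 401020.84 = 3930.00

CIF value: GBP 401020.84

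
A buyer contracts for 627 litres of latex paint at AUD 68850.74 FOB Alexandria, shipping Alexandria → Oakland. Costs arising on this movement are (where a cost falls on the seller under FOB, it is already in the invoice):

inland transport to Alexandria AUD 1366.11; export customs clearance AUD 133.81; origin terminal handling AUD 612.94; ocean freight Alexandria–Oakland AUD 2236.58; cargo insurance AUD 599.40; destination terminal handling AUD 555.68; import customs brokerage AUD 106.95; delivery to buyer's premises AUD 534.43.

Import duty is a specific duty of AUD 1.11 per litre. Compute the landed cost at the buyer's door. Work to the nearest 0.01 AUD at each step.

FOB: the seller bears costs until goods are on board at the origin port; the buyer bears freight, insurance and all costs thereafter.
Already in the invoice (seller's account under FOB): inland to port, export clearance, origin terminal — exclude.
CIF value = FOB price + freight + insurance = 68850.74 + 2236.58 + 599.40 = 71686.72
Import duty = 627 × 1.11 = 695.97
Buyer bears: freight 2236.58 + insurance 599.40 + destination terminal 555.68 + brokerage 106.95 + delivery 534.43 + duty 695.97 = 4729.01
Landed cost = invoice 68850.74 + 4729.01 = 73579.75

Total landed cost: AUD 73579.75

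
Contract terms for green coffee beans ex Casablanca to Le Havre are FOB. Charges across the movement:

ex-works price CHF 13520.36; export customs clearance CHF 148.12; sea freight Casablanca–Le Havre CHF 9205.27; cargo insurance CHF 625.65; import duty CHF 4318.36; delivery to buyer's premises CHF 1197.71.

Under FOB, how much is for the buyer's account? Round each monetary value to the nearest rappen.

FOB: the seller bears costs until goods are on board at the origin port; the buyer bears freight, insurance and all costs thereafter.
Seller's account: goods 13520.36 + export clearance 148.12 = 13668.48
Buyer's account: freight 9205.27 + insurance 625.65 + duty 4318.36 + delivery 1197.71 = 15346.99

Buyer's account: CHF 15346.99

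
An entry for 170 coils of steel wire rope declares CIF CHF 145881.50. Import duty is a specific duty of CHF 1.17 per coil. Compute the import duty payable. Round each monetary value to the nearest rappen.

Import duty: CHF 198.90

Import duty = 170 × 1.17 = 198.90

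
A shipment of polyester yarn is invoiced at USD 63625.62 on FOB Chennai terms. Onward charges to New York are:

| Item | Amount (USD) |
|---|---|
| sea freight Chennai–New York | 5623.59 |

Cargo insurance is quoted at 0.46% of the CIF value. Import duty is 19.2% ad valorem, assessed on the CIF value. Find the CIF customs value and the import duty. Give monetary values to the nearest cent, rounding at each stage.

CIF value: USD 69569.23; import duty: USD 13357.29

Let C be the CIF value. C = FOB price + freight + 0.46% × C
C − 0.46% × C = 63625.62 + 5623.59
0.9954 × C = 69249.21
C = 69249.21 / 0.9954 = 69569.23
Insurance premium = 0.46% × 69569.23 = 320.02
Import duty = 69569.23 × 19.2% = 13357.29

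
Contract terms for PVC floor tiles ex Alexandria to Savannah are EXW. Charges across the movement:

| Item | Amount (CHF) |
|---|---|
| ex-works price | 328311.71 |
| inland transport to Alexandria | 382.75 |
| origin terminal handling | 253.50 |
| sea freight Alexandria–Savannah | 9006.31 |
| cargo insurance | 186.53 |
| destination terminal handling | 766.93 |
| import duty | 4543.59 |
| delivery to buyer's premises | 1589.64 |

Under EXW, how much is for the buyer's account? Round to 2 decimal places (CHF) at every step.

EXW: the seller makes goods available at their premises; the buyer bears all onward costs.
Seller's account: goods 328311.71 = 328311.71
Buyer's account: inland to port 382.75 + origin terminal 253.50 + freight 9006.31 + insurance 186.53 + destination terminal 766.93 + duty 4543.59 + delivery 1589.64 = 16729.25

Buyer's account: CHF 16729.25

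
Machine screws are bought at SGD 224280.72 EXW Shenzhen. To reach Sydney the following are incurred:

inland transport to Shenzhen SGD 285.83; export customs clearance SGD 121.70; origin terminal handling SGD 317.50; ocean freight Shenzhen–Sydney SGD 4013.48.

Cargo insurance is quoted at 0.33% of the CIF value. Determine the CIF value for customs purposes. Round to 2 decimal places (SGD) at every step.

CIF value: SGD 229777.50

Let C be the CIF value. C = EXW price + pre-shipment costs + freight + 0.33% × C
C − 0.33% × C = 224280.72 + 285.83 + 121.70 + 317.50 + 4013.48
0.9967 × C = 229019.23
C = 229019.23 / 0.9967 = 229777.50
Insurance premium = 0.33% × 229777.50 = 758.27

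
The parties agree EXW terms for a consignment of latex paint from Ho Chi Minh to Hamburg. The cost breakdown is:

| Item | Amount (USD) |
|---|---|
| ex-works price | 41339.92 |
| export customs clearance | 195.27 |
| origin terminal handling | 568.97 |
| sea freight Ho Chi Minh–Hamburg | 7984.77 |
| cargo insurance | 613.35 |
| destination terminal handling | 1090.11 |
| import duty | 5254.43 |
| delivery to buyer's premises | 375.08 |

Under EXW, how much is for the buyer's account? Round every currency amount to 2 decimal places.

EXW: the seller makes goods available at their premises; the buyer bears all onward costs.
Seller's account: goods 41339.92 = 41339.92
Buyer's account: export clearance 195.27 + origin terminal 568.97 + freight 7984.77 + insurance 613.35 + destination terminal 1090.11 + duty 5254.43 + delivery 375.08 = 16081.98

Buyer's account: USD 16081.98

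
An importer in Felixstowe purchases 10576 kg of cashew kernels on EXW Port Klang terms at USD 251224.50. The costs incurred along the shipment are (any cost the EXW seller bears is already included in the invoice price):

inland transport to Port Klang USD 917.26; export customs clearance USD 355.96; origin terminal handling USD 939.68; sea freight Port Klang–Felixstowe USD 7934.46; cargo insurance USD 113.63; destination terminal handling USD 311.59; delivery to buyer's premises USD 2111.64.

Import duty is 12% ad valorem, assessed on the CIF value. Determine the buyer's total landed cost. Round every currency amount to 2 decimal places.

EXW: the seller makes goods available at their premises; the buyer bears all onward costs.
CIF value = EXW price + inland to port + export clearance + origin terminal + freight + insurance = 251224.50 + 917.26 + 355.96 + 939.68 + 7934.46 + 113.63 = 261485.49
Import duty = 261485.49 × 12% = 31378.26
Buyer bears: inland to port 917.26 + export clearance 355.96 + origin terminal 939.68 + freight 7934.46 + insurance 113.63 + destination terminal 311.59 + delivery 2111.64 + duty 31378.26 = 44062.48
Landed cost = invoice 251224.50 + 44062.48 = 295286.98

Total landed cost: USD 295286.98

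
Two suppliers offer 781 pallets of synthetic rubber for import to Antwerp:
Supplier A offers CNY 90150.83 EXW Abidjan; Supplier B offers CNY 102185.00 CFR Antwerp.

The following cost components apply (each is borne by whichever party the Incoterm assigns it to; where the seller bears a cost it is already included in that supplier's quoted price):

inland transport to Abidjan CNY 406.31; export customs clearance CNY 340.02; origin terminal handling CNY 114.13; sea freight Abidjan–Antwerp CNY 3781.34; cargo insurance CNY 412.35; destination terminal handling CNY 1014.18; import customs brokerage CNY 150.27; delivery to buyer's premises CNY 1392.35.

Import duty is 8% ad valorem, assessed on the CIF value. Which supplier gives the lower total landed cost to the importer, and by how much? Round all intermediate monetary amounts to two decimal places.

Supplier A (EXW):
CIF value = EXW price + inland to port + export clearance + origin terminal + freight + insurance = 90150.83 + 406.31 + 340.02 + 114.13 + 3781.34 + 412.35 = 95204.98
Import duty = 95204.98 × 8% = 7616.40
Buyer bears (A): 406.31 + 340.02 + 114.13 + 3781.34 + 412.35 + 1014.18 + 150.27 + 1392.35 = 7610.95
Landed cost (A) = invoice 90150.83 + 7610.95 + duty 7616.40 = 105378.18
Supplier B (CFR):
CIF value = CFR price + insurance = 102185.00 + 412.35 = 102597.35
Import duty = 102597.35 × 8% = 8207.79
Buyer bears (B): 412.35 + 1014.18 + 150.27 + 1392.35 = 2969.15
Landed cost (B) = invoice 102185.00 + 2969.15 + duty 8207.79 = 113361.94
Difference = |105378.18 − 113361.94| = 7983.76

Supplier A is cheaper by CNY 7983.76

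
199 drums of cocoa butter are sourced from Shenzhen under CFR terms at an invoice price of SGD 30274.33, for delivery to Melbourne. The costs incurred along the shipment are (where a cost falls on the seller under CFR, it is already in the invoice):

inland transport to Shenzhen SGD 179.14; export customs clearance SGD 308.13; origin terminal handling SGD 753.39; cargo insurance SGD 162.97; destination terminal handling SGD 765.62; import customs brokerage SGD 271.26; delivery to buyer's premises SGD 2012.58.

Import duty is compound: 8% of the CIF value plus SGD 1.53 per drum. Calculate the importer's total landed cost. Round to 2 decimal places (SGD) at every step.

Total landed cost: SGD 36226.21

CFR: the seller pays costs through ocean freight to the destination port, but not insurance.
Already in the invoice (seller's account under CFR): inland to port, export clearance, origin terminal — exclude.
CIF value = CFR price + insurance = 30274.33 + 162.97 = 30437.30
Ad valorem component: 30437.30 × 8% = 2434.98
Specific component: 199 × 1.53 = 304.47
Import duty = 2434.98 + 304.47 = 2739.45
Buyer bears: insurance 162.97 + destination terminal 765.62 + brokerage 271.26 + delivery 2012.58 + duty 2739.45 = 5951.88
Landed cost = invoice 30274.33 + 5951.88 = 36226.21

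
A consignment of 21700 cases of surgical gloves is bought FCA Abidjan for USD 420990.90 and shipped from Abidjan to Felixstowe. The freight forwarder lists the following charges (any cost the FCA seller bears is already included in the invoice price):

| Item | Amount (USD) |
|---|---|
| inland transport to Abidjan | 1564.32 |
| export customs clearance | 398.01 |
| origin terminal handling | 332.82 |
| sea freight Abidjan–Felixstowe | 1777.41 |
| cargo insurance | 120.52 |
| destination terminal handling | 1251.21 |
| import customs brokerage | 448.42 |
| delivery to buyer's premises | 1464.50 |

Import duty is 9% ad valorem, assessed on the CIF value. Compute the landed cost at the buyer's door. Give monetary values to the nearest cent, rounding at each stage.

Total landed cost: USD 464475.73

FCA: the seller delivers export-cleared goods to the carrier; the buyer bears costs from that point.
Already in the invoice (seller's account under FCA): inland to port, export clearance — exclude.
CIF value = FCA price + origin terminal + freight + insurance = 420990.90 + 332.82 + 1777.41 + 120.52 = 423221.65
Import duty = 423221.65 × 9% = 38089.95
Buyer bears: origin terminal 332.82 + freight 1777.41 + insurance 120.52 + destination terminal 1251.21 + brokerage 448.42 + delivery 1464.50 + duty 38089.95 = 43484.83
Landed cost = invoice 420990.90 + 43484.83 = 464475.73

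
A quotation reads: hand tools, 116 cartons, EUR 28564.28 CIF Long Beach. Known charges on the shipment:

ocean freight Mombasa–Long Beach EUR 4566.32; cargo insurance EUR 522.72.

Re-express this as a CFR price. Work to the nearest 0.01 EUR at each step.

Not relevant to the conversion: freight — on the seller under both CIF and CFR; already in the CIF price and stays in the CFR price.
From CIF to CFR, the seller no longer bears: insurance.
CFR price = 28564.28 − 522.72 = 28041.56

CFR price: EUR 28041.56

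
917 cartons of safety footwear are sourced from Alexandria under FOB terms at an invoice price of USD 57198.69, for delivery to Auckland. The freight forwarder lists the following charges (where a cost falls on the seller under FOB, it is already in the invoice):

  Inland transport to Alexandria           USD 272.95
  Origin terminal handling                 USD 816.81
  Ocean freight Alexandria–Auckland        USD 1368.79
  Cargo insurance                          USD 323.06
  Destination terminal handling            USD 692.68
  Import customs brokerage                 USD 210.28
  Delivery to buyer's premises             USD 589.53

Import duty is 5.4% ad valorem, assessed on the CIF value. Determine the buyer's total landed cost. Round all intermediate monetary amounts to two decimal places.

Total landed cost: USD 63563.12

FOB: the seller bears costs until goods are on board at the origin port; the buyer bears freight, insurance and all costs thereafter.
Already in the invoice (seller's account under FOB): inland to port, origin terminal — exclude.
CIF value = FOB price + freight + insurance = 57198.69 + 1368.79 + 323.06 = 58890.54
Import duty = 58890.54 × 5.4% = 3180.09
Buyer bears: freight 1368.79 + insurance 323.06 + destination terminal 692.68 + brokerage 210.28 + delivery 589.53 + duty 3180.09 = 6364.43
Landed cost = invoice 57198.69 + 6364.43 = 63563.12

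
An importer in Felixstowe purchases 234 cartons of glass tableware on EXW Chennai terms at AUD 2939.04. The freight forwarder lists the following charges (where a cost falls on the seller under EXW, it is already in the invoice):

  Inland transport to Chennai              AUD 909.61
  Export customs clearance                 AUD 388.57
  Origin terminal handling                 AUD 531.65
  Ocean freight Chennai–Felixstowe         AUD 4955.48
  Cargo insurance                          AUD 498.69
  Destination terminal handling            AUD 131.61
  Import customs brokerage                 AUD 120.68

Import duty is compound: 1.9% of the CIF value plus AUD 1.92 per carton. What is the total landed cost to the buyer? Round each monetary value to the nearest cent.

EXW: the seller makes goods available at their premises; the buyer bears all onward costs.
CIF value = EXW price + inland to port + export clearance + origin terminal + freight + insurance = 2939.04 + 909.61 + 388.57 + 531.65 + 4955.48 + 498.69 = 10223.04
Ad valorem component: 10223.04 × 1.9% = 194.24
Specific component: 234 × 1.92 = 449.28
Import duty = 194.24 + 449.28 = 643.52
Buyer bears: inland to port 909.61 + export clearance 388.57 + origin terminal 531.65 + freight 4955.48 + insurance 498.69 + destination terminal 131.61 + brokerage 120.68 + duty 643.52 = 8179.81
Landed cost = invoice 2939.04 + 8179.81 = 11118.85

Total landed cost: AUD 11118.85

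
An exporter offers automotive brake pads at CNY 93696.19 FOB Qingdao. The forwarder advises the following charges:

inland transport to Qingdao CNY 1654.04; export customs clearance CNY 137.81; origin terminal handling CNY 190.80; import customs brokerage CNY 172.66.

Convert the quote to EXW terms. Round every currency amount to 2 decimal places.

EXW price: CNY 91713.54

Not relevant to the conversion: brokerage — on the buyer under both terms; not part of either seller's price.
From FOB to EXW, the seller no longer bears: inland to port, export clearance, origin terminal.
EXW price = 93696.19 − 1654.04 − 137.81 − 190.80 = 91713.54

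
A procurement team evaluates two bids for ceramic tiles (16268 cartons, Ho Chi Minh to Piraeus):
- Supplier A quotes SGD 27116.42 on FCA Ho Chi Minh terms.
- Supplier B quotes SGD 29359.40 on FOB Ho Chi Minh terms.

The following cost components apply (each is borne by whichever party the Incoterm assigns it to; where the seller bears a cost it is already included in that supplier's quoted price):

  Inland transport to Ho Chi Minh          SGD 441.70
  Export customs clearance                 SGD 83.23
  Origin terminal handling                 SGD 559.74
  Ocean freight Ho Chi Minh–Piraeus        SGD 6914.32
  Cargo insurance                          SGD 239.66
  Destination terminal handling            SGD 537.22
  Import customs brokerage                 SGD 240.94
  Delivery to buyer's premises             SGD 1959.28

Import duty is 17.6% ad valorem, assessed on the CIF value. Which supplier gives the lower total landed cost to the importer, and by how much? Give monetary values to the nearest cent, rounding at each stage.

Supplier A is cheaper by SGD 1979.49

Supplier A (FCA):
CIF value = FCA price + origin terminal + freight + insurance = 27116.42 + 559.74 + 6914.32 + 239.66 = 34830.14
Import duty = 34830.14 × 17.6% = 6130.10
Buyer bears (A): 559.74 + 6914.32 + 239.66 + 537.22 + 240.94 + 1959.28 = 10451.16
Landed cost (A) = invoice 27116.42 + 10451.16 + duty 6130.10 = 43697.68
Supplier B (FOB):
CIF value = FOB price + freight + insurance = 29359.40 + 6914.32 + 239.66 = 36513.38
Import duty = 36513.38 × 17.6% = 6426.35
Buyer bears (B): 6914.32 + 239.66 + 537.22 + 240.94 + 1959.28 = 9891.42
Landed cost (B) = invoice 29359.40 + 9891.42 + duty 6426.35 = 45677.17
Difference = |43697.68 − 45677.17| = 1979.49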